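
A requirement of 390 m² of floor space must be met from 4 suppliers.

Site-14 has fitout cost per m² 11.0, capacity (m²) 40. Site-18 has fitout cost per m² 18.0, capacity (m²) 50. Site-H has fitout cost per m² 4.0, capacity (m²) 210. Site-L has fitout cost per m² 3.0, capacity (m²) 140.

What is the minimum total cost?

1700

Cheapest first:
Site-L (3.0): use full 140 → 250 m² to go.
Site-H (4.0): use full 210 → 40 m² to go.
Site-14 (11.0): use full 40 → 0 m² to go.
Site-18: unused.
Cost = 140×3.0 + 210×4.0 + 40×11.0 = 1700.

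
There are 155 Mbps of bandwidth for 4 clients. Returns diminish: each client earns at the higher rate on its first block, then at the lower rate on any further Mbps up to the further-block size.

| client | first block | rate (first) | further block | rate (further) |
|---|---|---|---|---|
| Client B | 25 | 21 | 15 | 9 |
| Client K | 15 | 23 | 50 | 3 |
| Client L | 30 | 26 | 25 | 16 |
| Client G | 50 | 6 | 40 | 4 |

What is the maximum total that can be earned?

Order all 8 blocks by rate: Client L/T1 26 > Client K/T1 23 > Client B/T1 21 > Client L/T2 16 > Client B/T2 9 > Client G/T1 6 > Client G/T2 4 > Client K/T2 3.
Client L/T1 (26): +30 → 125 left.
Client K/T1 (23): +15 → 110 left.
Client B/T1 (21): +25 → 85 left.
Client L/T2 (16): +25 → 60 left.
Client B/T2 (9): +15 → 45 left.
Client G/T1: +45 of 50 at 6; pool empty.
Total = 26×30 + 23×15 + 21×25 + 16×25 + 9×15 + 6×45 = 2455.

2455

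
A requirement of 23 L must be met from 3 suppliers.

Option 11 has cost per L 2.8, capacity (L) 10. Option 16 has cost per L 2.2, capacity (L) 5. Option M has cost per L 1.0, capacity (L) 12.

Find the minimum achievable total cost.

39.8

Fill from the cheapest supplier first.
Option M (1.0): use full 12 ; 11 L to go.
Take 5 from Option 16 at 2.2 ; need 6 more.
Option 11 at 2.8: take 6 of its 10 ; requirement met.
Cost = 12×1.0 + 5×2.2 + 6×2.8 = 39.8.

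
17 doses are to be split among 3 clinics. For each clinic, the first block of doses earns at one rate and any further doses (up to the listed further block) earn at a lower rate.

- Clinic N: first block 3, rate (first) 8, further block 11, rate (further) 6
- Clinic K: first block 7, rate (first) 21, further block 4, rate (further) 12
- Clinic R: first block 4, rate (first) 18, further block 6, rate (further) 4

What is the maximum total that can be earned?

283

Treat each block as its own option and order by rate: Clinic K/first 21 > Clinic R/first 18 > Clinic K/second 12 > Clinic N/first 8 > Clinic N/second 6 > Clinic R/second 4.
Clinic K first at 21: fill all 7 — 10 left.
Fill Clinic R first block (4 at 18) — 6 left.
Fill Clinic K second block (4 at 12) — 2 left.
Clinic N first at 8: only 2 left, fill 2.
Total = 21×7 + 18×4 + 12×4 + 8×2 = 283.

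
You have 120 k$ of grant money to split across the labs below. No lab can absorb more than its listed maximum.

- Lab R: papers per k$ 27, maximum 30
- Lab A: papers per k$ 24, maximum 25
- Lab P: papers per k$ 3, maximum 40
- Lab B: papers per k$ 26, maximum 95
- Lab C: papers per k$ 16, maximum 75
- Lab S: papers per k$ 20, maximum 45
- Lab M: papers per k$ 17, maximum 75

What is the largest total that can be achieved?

Order the labs by papers per k$: Lab R 27 > Lab B 26 > Lab A 24 > Lab S 20 > Lab M 17 > Lab C 16 > Lab P 3.
Lab R: +30 to 30 (cap) — 90 left.
Only 90 left; Lab B takes them to reach 90.
Total = 27×30 + 26×90 = 3150.

3150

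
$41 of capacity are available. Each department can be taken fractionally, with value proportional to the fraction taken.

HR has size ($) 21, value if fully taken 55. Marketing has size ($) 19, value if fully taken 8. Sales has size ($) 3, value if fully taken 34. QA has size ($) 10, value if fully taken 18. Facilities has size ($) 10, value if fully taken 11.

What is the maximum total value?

114.7

Best value per unit of size first: Sales 34/3≈11.3, HR 55/21≈2.62, QA 18/10≈1.8, Facilities 11/10≈1.1, Marketing 8/19≈0.421.
All 3 $ of Sales fit (value 34) → 38 remain.
All 21 $ of HR fit (value 55) → 17 remain.
Take all of QA (10 $, value 18) → 7 $ left.
Only 7 $ remain; take 7/10 of Facilities for value 11×7/10 = 7.7.
Total value = 114.7.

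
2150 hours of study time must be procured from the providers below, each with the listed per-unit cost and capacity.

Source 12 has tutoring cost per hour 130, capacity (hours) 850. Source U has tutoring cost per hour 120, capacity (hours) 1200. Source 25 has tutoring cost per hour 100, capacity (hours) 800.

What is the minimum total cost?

243500

Use providers in increasing cost order.
Take 800 from Source 25 at 100 — need 1350 more.
Take 1200 from Source U at 120 — need 150 more.
Source 12 at 130: take 150 of its 850 — requirement met.
Cost = 800×100 + 1200×120 + 150×130 = 243500.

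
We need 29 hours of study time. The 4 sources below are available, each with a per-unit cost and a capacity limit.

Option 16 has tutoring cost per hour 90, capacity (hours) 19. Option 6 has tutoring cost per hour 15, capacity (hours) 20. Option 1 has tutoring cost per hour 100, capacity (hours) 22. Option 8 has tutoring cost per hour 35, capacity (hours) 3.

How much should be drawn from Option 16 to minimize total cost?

Cheapest first:
Option 6 (15): use full 20 ; 9 hours to go.
Take 3 from Option 8 at 35 ; need 6 more.
Option 16 (90): take the remaining 6 ; done.
Option 1: unused.

6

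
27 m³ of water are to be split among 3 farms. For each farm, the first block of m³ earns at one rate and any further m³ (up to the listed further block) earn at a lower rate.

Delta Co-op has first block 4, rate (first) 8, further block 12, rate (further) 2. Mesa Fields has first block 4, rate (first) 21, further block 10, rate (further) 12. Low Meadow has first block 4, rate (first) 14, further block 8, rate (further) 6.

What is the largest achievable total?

Order all 6 blocks by rate: Mesa Fields/T1 21 > Low Meadow/T1 14 > Mesa Fields/T2 12 > Delta Co-op/T1 8 > Low Meadow/T2 6 > Delta Co-op/T2 2.
Fill Mesa Fields T1 block (4 at 21) ; 23 left.
Low Meadow T1 at 14: fill all 4 ; 19 left.
Mesa Fields T2 at 12: fill all 10 ; 9 left.
Delta Co-op/T1 (8): +4 ; 5 left.
5 remain; put them into Low Meadow T2 at 6.
Total = 21×4 + 14×4 + 12×10 + 8×4 + 6×5 = 322.

322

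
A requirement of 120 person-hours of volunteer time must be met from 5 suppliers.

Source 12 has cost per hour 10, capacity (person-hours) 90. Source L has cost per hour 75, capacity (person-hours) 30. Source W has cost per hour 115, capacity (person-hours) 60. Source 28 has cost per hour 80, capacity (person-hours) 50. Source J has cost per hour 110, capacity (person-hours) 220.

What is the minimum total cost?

Fill from the cheapest supplier first.
Source 12 at 10: take all 90 person-hours → 30 still needed.
Take 30 from Source L at 75 → need 0 more.
Source 28, Source J, Source W: unused.
Cost = 90×10 + 30×75 = 3150.

3150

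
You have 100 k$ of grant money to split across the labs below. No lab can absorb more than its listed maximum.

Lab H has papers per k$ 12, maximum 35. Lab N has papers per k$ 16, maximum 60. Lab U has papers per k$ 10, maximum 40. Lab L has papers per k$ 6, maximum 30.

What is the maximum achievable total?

1430

Rank by papers per k$: Lab N 16 > Lab H 12 > Lab U 10 > Lab L 6.
Lab N: +60 to 60 (cap) ; 40 left.
Give Lab H 35 to hit its cap of 35 ; 5 left.
Lab U: +5 (room for 40) → 5. Pool exhausted.
Total = 12×35 + 16×60 + 10×5 = 1430.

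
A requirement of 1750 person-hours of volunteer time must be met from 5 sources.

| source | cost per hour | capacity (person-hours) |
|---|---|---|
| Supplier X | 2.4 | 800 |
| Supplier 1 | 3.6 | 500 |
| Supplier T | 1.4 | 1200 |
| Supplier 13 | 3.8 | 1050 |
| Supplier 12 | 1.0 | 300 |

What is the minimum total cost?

Cheapest first:
Supplier 12 (1.0): use full 300 — 1450 person-hours to go.
Supplier T at 1.4: take all 1200 person-hours — 250 still needed.
Supplier X (2.4): take the remaining 250 — done.
Supplier 1, Supplier 13: unused.
Cost = 300×1.0 + 1200×1.4 + 250×2.4 = 2580.

2580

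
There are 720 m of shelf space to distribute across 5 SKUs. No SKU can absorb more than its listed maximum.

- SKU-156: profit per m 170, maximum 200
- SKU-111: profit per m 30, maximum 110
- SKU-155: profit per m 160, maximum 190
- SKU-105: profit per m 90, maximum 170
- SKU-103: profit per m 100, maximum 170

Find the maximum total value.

Highest profit per m first: SKU-156 170 > SKU-155 160 > SKU-103 100 > SKU-105 90 > SKU-111 30.
SKU-156 takes 200 to reach its cap of 200 → 520 left.
Give SKU-155 190 to hit its cap of 190 → 330 left.
SKU-103: +170 to 170 (cap) → 160 left.
Only 160 left; SKU-105 takes them to reach 160.
Total = 170×200 + 160×190 + 90×160 + 100×170 = 95800.

95800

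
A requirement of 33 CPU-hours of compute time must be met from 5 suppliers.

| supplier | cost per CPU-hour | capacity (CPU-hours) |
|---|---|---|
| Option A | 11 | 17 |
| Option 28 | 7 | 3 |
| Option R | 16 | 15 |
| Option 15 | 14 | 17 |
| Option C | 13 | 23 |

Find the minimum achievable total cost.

Fill from the cheapest supplier first.
Option 28 (7): use full 3 — 30 CPU-hours to go.
Option A (11): use full 17 — 13 CPU-hours to go.
Take 13 from Option C at 13 to finish.
Option 15, Option R: unused.
Cost = 3×7 + 17×11 + 13×13 = 377.

377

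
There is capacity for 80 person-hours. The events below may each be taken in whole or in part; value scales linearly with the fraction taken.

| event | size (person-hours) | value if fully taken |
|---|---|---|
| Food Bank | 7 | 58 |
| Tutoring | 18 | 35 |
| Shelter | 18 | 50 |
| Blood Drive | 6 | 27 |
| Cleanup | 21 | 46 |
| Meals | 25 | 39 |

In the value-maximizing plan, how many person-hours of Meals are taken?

Rank by value-to-size ratio: Food Bank 58/7≈8.29, Blood Drive 27/6≈4.5, Shelter 50/18≈2.78, Cleanup 46/21≈2.19, Tutoring 35/18≈1.94, Meals 39/25≈1.56.
All 7 person-hours of Food Bank fit (value 58) — 73 remain.
Take all of Blood Drive (6 person-hours, value 27) — 67 person-hours left.
Shelter: take in full, 18 person-hours for value 50 — 49 left.
All 21 person-hours of Cleanup fit (value 46) — 28 remain.
All 18 person-hours of Tutoring fit (value 35) — 10 remain.
Fill the last 10 person-hours with part of Meals: 10/25 of it earns 15.6.

10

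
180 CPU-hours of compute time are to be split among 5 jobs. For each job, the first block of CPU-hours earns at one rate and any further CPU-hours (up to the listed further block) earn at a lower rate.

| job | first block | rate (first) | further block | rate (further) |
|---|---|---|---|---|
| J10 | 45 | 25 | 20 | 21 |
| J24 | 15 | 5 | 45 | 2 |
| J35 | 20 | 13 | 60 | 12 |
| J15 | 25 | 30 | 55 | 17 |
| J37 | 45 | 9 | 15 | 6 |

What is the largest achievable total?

3670

Order all 10 blocks by rate: J15/first 30 > J10/first 25 > J10/second 21 > J15/second 17 > J35/first 13 > J35/second 12 > J37/first 9 > J37/second 6 > J24/first 5 > J24/second 2.
J15 first at 30: fill all 25 — 155 left.
J10 first at 25: fill all 45 — 110 left.
Fill J10 second block (20 at 21) — 90 left.
Fill J15 second block (55 at 17) — 35 left.
Fill J35 first block (20 at 13) — 15 left.
15 remain; put them into J35 second at 12.
Total = 30×25 + 25×45 + 21×20 + 17×55 + 13×20 + 12×15 = 3670.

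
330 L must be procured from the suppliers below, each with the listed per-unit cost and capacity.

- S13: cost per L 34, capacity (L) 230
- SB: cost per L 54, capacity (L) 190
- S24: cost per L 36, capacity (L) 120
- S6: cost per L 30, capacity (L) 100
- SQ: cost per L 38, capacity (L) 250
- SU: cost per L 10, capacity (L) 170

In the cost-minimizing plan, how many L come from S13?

Fill from the cheapest supplier first.
SU at 10: take all 170 L — 160 still needed.
Take 100 from S6 at 30 — need 60 more.
S13 at 34: take 60 of its 230 — requirement met.
S24, SQ, SB: unused.

60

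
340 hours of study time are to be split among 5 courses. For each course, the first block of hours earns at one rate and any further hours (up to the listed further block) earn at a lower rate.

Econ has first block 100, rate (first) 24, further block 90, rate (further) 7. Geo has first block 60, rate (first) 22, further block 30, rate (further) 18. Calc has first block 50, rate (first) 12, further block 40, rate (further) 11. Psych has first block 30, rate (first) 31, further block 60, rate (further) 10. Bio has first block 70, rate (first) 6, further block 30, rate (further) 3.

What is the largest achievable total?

6530

Treat each block as its own option and order by rate: Psych/T1 31 > Econ/T1 24 > Geo/T1 22 > Geo/T2 18 > Calc/T1 12 > Calc/T2 11 > Psych/T2 10 > Econ/T2 7 > Bio/T1 6 > Bio/T2 3.
Psych T1 at 31: fill all 30 ; 310 left.
Econ/T1 (24): +100 ; 210 left.
Geo T1 at 22: fill all 60 ; 150 left.
Fill Geo T2 block (30 at 18) ; 120 left.
Calc/T1 (12): +50 ; 70 left.
Calc/T2 (11): +40 ; 30 left.
30 remain; put them into Psych T2 at 10.
Total = 31×30 + 24×100 + 22×60 + 18×30 + 12×50 + 11×40 + 10×30 = 6530.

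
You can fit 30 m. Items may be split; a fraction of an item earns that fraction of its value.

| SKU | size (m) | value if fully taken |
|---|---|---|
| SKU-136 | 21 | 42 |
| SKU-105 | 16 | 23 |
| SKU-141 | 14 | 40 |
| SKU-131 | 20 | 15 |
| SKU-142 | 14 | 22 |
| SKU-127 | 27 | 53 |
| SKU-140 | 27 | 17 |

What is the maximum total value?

Sort by value density: SKU-141 40/14≈2.86, SKU-136 42/21≈2, SKU-127 53/27≈1.96, SKU-142 22/14≈1.57, SKU-105 23/16≈1.44, SKU-131 15/20≈0.75, SKU-140 17/27≈0.63.
Take all of SKU-141 (14 m, value 40) ; 16 m left.
Only 16 m remain; take 16/21 of SKU-136 for value 42×16/21 = 32.
Total value = 72.

72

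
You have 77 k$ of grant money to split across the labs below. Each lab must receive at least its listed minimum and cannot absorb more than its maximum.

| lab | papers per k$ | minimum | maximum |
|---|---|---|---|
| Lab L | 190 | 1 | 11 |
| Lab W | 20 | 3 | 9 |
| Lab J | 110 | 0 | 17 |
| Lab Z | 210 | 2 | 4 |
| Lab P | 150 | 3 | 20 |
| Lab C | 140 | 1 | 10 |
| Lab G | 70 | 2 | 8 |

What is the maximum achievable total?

Meeting every minimum uses 1+3+0+2+3+1+2 = 12 k$, leaving 65.
Rank by papers per k$: Lab Z 210 > Lab L 190 > Lab P 150 > Lab C 140 > Lab J 110 > Lab G 70 > Lab W 20.
Give Lab Z 2 more to hit its cap of 4 → 63 left.
Lab L: +10 to 11 (cap) → 53 left.
Give Lab P 17 more to hit its cap of 20 → 36 left.
Lab C takes 9 more to reach its cap of 10 → 27 left.
Lab J takes 17 more to reach its cap of 17 → 10 left.
Lab G takes 6 more to reach its cap of 8 → 4 left.
Lab W has room for 6 more but only 4 remain, so it gets 7.
Total = 190×11 + 20×7 + 110×17 + 210×4 + 150×20 + 140×10 + 70×8 = 9900.

9900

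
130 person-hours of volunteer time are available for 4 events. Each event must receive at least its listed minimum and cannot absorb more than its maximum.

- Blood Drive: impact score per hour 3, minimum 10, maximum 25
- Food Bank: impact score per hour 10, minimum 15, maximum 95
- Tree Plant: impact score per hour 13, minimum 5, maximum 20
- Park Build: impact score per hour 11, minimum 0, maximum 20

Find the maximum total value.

Meeting every minimum uses 10+15+5+0 = 30 person-hours, leaving 100.
Rank by impact score per hour: Tree Plant 13 > Park Build 11 > Food Bank 10 > Blood Drive 3.
Tree Plant takes 15 more to reach its cap of 20 — 85 left.
Park Build: +20 to 20 (cap) — 65 left.
Food Bank has room for 80 more but only 65 remain, so it gets 80.
Total = 3×10 + 10×80 + 13×20 + 11×20 = 1310.

1310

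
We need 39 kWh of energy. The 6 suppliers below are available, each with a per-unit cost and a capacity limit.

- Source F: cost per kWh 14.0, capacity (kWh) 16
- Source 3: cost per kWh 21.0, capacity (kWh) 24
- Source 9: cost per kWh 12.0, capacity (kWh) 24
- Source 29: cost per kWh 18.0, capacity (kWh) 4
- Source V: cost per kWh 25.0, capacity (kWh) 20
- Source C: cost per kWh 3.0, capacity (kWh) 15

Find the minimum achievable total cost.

333

Cheapest first:
Source C (3.0): use full 15 — 24 kWh to go.
Source 9 (12.0): use full 24 — 0 kWh to go.
Source F, Source 29, Source 3, Source V: unused.
Cost = 15×3.0 + 24×12.0 = 333.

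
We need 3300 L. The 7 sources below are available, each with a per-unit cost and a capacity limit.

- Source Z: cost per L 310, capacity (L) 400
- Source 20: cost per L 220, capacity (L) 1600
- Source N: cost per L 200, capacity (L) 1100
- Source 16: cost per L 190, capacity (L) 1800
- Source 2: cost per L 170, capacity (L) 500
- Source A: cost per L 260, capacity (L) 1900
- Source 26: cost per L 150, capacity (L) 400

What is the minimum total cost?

Use sources in increasing cost order.
Source 26 (150): use full 400 ; 2900 L to go.
Source 2 at 170: take all 500 L ; 2400 still needed.
Source 16 (190): use full 1800 ; 600 L to go.
Source N at 200: take 600 of its 1100 ; requirement met.
Source 20, Source A, Source Z: unused.
Cost = 400×150 + 500×170 + 1800×190 + 600×200 = 607000.

607000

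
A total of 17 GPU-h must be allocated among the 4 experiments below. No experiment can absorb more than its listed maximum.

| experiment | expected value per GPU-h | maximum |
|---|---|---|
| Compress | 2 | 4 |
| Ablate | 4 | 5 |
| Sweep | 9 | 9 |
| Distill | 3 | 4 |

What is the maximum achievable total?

110

Highest expected value per GPU-h first: Sweep 9 > Ablate 4 > Distill 3 > Compress 2.
Sweep: +9 to 9 (cap) → 8 left.
Ablate: +5 to 5 (cap) → 3 left.
Only 3 left; Distill takes them to reach 3.
Total = 4×5 + 9×9 + 3×3 = 110.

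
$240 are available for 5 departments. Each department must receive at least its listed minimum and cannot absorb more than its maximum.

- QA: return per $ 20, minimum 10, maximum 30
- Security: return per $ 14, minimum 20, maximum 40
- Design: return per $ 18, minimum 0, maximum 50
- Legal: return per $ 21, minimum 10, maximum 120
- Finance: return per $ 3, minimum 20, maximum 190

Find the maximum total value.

Meeting every minimum uses 10+20+0+10+20 = 60 $, leaving 180.
Order the departments by return per $: Legal 21 > QA 20 > Design 18 > Security 14 > Finance 3.
Legal: +110 to 120 (cap) ; 70 left.
QA: +20 to 30 (cap) ; 50 left.
Design takes 50 more to reach its cap of 50 ; 0 left.
Total = 20×30 + 14×20 + 18×50 + 21×120 + 3×20 = 4360.

4360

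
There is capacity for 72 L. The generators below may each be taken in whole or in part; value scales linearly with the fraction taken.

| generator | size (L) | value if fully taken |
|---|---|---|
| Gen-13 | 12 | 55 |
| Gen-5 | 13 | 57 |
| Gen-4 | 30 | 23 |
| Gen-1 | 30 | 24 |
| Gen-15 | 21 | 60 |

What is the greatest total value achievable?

192.8

Best value per unit of size first: Gen-13 55/12≈4.58, Gen-5 57/13≈4.38, Gen-15 60/21≈2.86, Gen-1 24/30≈0.8, Gen-4 23/30≈0.767.
Take all of Gen-13 (12 L, value 55) ; 60 L left.
All 13 L of Gen-5 fit (value 57) ; 47 remain.
Gen-15: take in full, 21 L for value 60 ; 26 left.
Fill the last 26 L with part of Gen-1: 26/30 of it earns 20.8.
Total value = 192.8.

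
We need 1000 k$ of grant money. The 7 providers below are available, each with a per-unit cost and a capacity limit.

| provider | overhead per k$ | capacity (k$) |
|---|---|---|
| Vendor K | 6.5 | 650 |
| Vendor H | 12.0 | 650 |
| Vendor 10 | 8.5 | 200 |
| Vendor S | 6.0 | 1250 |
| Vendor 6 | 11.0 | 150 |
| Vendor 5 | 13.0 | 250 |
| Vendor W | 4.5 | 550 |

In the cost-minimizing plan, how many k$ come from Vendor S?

Fill from the cheapest provider first.
Vendor W at 4.5: take all 550 k$ — 450 still needed.
Take 450 from Vendor S at 6.0 to finish.
Vendor K, Vendor 10, Vendor 6, Vendor H, Vendor 5: unused.

450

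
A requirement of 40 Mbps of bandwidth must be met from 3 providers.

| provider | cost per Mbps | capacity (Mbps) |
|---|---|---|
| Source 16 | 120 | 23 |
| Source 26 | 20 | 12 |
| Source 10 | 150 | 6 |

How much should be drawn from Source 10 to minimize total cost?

Use providers in increasing cost order.
Source 26 at 20: take all 12 Mbps → 28 still needed.
Source 16 (120): use full 23 → 5 Mbps to go.
Source 10 (150): take the remaining 5 → done.

5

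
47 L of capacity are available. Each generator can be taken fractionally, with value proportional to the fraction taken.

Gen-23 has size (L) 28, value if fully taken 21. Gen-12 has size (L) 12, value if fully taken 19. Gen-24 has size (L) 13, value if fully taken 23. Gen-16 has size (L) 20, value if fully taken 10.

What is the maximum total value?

Best value per unit of size first: Gen-24 23/13≈1.77, Gen-12 19/12≈1.58, Gen-23 21/28≈0.75, Gen-16 10/20≈0.5.
Gen-24: take in full, 13 L for value 23 → 34 left.
Take all of Gen-12 (12 L, value 19) → 22 L left.
Fill the last 22 L with part of Gen-23: 22/28 of it earns 16.5.
Total value = 58.5.

58.5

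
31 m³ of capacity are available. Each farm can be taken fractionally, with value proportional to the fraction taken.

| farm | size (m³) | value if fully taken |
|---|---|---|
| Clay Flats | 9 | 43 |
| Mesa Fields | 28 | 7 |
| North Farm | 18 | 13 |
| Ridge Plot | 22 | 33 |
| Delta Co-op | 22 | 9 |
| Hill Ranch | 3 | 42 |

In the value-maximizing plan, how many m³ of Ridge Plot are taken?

Best value per unit of size first: Hill Ranch 42/3≈14, Clay Flats 43/9≈4.78, Ridge Plot 33/22≈1.5, North Farm 13/18≈0.722, Delta Co-op 9/22≈0.409, Mesa Fields 7/28≈0.25.
All 3 m³ of Hill Ranch fit (value 42) ; 28 remain.
All 9 m³ of Clay Flats fit (value 43) ; 19 remain.
Fill the last 19 m³ with part of Ridge Plot: 19/22 of it earns 28.5.

19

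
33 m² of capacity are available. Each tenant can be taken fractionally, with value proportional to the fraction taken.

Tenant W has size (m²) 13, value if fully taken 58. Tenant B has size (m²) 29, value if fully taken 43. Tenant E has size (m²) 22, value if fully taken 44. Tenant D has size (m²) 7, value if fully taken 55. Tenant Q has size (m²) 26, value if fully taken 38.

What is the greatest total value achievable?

Rank by value-to-size ratio: Tenant D 55/7≈7.86, Tenant W 58/13≈4.46, Tenant E 44/22≈2, Tenant B 43/29≈1.48, Tenant Q 38/26≈1.46.
All 7 m² of Tenant D fit (value 55) — 26 remain.
Tenant W: take in full, 13 m² for value 58 — 13 left.
Only 13 m² remain; take 13/22 of Tenant E for value 44×13/22 = 26.
Total value = 139.

139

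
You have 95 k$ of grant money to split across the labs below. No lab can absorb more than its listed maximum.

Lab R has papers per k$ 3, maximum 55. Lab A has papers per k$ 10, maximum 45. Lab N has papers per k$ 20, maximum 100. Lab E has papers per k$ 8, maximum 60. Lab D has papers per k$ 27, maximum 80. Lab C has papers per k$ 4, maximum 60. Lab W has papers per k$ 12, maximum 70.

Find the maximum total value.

2460

Rank by papers per k$: Lab D 27 > Lab N 20 > Lab W 12 > Lab A 10 > Lab E 8 > Lab C 4 > Lab R 3.
Lab D: +80 to 80 (cap) — 15 left.
Lab N: +15 (room for 100) → 15. Pool exhausted.
Total = 20×15 + 27×80 = 2460.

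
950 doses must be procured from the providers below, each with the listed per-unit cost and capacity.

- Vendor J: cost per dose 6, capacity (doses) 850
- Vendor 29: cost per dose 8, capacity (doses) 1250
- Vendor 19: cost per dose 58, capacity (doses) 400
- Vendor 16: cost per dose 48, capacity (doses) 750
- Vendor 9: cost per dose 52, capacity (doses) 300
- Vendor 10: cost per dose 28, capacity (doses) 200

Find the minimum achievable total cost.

5900

Fill from the cheapest provider first.
Vendor J at 6: take all 850 doses → 100 still needed.
Take 100 from Vendor 29 at 8 to finish.
Vendor 10, Vendor 16, Vendor 9, Vendor 19: unused.
Cost = 850×6 + 100×8 = 5900.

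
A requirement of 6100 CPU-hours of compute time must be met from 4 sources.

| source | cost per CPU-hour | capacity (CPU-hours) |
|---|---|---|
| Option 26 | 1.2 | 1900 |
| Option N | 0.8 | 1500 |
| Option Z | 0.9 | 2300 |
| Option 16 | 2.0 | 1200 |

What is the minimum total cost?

Fill from the cheapest source first.
Option N at 0.8: take all 1500 CPU-hours → 4600 still needed.
Option Z (0.9): use full 2300 → 2300 CPU-hours to go.
Take 1900 from Option 26 at 1.2 → need 400 more.
Option 16 (2.0): take the remaining 400 → done.
Cost = 1500×0.8 + 2300×0.9 + 1900×1.2 + 400×2.0 = 6350.

6350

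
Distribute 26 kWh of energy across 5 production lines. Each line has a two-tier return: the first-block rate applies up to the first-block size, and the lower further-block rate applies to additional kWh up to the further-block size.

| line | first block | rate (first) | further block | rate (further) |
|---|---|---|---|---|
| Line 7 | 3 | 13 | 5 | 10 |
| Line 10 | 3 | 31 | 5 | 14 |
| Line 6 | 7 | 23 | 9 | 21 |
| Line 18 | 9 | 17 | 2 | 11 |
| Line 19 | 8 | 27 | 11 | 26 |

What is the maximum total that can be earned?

687

Order all 10 blocks by rate: Line 10/tier1 31 > Line 19/tier1 27 > Line 19/tier2 26 > Line 6/tier1 23 > Line 6/tier2 21 > Line 18/tier1 17 > Line 10/tier2 14 > Line 7/tier1 13 > Line 18/tier2 11 > Line 7/tier2 10.
Line 10 tier1 at 31: fill all 3 — 23 left.
Line 19/tier1 (27): +8 — 15 left.
Line 19/tier2 (26): +11 — 4 left.
Line 6 tier1 at 23: only 4 left, fill 4.
Total = 31×3 + 27×8 + 26×11 + 23×4 = 687.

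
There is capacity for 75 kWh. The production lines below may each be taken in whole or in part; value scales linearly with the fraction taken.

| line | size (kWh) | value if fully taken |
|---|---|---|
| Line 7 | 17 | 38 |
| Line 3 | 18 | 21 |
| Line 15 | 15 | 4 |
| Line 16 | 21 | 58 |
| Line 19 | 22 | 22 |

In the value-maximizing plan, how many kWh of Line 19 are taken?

19

Sort by value density: Line 16 58/21≈2.76, Line 7 38/17≈2.24, Line 3 21/18≈1.17, Line 19 22/22≈1, Line 15 4/15≈0.267.
Take all of Line 16 (21 kWh, value 58) — 54 kWh left.
Line 7: take in full, 17 kWh for value 38 — 37 left.
All 18 kWh of Line 3 fit (value 21) — 19 remain.
19 kWh left: a 19/22 share of Line 19 gives 22×19/22 = 19.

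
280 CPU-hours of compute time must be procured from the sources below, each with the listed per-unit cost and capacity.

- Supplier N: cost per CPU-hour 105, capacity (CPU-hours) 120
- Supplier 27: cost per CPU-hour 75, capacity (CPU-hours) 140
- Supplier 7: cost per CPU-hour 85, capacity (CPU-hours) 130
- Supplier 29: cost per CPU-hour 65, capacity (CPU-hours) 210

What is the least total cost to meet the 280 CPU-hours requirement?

Fill from the cheapest source first.
Take 210 from Supplier 29 at 65 → need 70 more.
Supplier 27 (75): take the remaining 70 → done.
Supplier 7, Supplier N: unused.
Cost = 210×65 + 70×75 = 18900.

18900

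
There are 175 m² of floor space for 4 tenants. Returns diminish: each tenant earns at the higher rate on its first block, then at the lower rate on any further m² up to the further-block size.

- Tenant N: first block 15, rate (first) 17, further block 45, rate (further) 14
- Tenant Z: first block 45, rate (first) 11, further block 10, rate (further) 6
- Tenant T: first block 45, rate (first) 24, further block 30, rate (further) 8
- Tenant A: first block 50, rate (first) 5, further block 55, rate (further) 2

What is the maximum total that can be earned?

2660

Treat each block as its own option and order by rate: Tenant T/T1 24 > Tenant N/T1 17 > Tenant N/T2 14 > Tenant Z/T1 11 > Tenant T/T2 8 > Tenant Z/T2 6 > Tenant A/T1 5 > Tenant A/T2 2.
Tenant T T1 at 24: fill all 45 ; 130 left.
Fill Tenant N T1 block (15 at 17) ; 115 left.
Tenant N/T2 (14): +45 ; 70 left.
Tenant Z/T1 (11): +45 ; 25 left.
Tenant T T2 at 8: only 25 left, fill 25.
Total = 24×45 + 17×15 + 14×45 + 11×45 + 8×25 = 2660.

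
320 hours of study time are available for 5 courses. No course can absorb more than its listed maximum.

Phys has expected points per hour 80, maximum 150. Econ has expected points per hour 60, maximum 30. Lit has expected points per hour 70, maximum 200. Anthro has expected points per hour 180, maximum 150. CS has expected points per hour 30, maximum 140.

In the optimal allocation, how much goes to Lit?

Rank by expected points per hour: Anthro 180 > Phys 80 > Lit 70 > Econ 60 > CS 30.
Anthro takes 150 to reach its cap of 150 — 170 left.
Give Phys 150 to hit its cap of 150 — 20 left.
Lit: +20 (room for 200) → 20. Pool exhausted.

20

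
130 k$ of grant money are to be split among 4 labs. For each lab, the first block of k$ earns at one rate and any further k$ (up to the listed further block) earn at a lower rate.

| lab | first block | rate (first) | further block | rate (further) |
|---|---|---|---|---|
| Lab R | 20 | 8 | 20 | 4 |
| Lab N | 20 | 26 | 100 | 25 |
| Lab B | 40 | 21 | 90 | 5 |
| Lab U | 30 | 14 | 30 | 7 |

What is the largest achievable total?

3230

Treat each block as its own option and order by rate: Lab N/T1 26 > Lab N/T2 25 > Lab B/T1 21 > Lab U/T1 14 > Lab R/T1 8 > Lab U/T2 7 > Lab B/T2 5 > Lab R/T2 4.
Fill Lab N T1 block (20 at 26) → 110 left.
Fill Lab N T2 block (100 at 25) → 10 left.
10 remain; put them into Lab B T1 at 21.
Total = 26×20 + 25×100 + 21×10 = 3230.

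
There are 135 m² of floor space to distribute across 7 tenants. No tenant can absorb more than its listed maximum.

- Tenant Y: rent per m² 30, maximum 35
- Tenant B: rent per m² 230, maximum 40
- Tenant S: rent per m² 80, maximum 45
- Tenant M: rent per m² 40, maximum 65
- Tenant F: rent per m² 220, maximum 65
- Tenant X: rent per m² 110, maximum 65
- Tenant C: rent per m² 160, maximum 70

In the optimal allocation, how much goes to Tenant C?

Highest rent per m² first: Tenant B 230 > Tenant F 220 > Tenant C 160 > Tenant X 110 > Tenant S 80 > Tenant M 40 > Tenant Y 30.
Tenant B takes 40 to reach its cap of 40 ; 95 left.
Tenant F takes 65 to reach its cap of 65 ; 30 left.
Tenant C has room for 70 but only 30 remain, so it gets 30.

30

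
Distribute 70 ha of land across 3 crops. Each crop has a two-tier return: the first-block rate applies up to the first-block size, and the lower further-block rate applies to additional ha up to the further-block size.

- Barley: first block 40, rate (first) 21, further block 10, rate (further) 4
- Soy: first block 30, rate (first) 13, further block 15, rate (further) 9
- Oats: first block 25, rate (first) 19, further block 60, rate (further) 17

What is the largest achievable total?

Rank every tier by rate: Barley/first 21 > Oats/first 19 > Oats/second 17 > Soy/first 13 > Soy/second 9 > Barley/second 4.
Barley/first (21): +40 — 30 left.
Fill Oats first block (25 at 19) — 5 left.
Oats second at 17: only 5 left, fill 5.
Total = 21×40 + 19×25 + 17×5 = 1400.

1400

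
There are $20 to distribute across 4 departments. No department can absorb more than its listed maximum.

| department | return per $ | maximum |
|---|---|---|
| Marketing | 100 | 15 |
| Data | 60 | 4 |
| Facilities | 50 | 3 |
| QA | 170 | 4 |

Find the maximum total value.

2240

Highest return per $ first: QA 170 > Marketing 100 > Data 60 > Facilities 50.
QA takes 4 to reach its cap of 4 — 16 left.
Give Marketing 15 to hit its cap of 15 — 1 left.
Only 1 left; Data takes them to reach 1.
Total = 100×15 + 60×1 + 170×4 = 2240.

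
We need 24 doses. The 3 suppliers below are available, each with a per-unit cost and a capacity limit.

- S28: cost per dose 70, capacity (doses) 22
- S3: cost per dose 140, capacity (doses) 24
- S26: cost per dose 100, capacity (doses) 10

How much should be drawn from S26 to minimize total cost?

Use suppliers in increasing cost order.
S28 (70): use full 22 ; 2 doses to go.
S26 at 100: take 2 of its 10 ; requirement met.
S3: unused.

2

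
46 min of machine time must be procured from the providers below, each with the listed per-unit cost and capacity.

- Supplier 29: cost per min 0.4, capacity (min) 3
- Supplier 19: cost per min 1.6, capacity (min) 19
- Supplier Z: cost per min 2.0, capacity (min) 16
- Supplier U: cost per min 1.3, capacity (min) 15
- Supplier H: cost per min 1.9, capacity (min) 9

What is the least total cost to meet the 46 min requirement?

68.2

Use providers in increasing cost order.
Supplier 29 at 0.4: take all 3 min — 43 still needed.
Take 15 from Supplier U at 1.3 — need 28 more.
Take 19 from Supplier 19 at 1.6 — need 9 more.
Take 9 from Supplier H at 1.9 — need 0 more.
Supplier Z: unused.
Cost = 3×0.4 + 15×1.3 + 19×1.6 + 9×1.9 = 68.2.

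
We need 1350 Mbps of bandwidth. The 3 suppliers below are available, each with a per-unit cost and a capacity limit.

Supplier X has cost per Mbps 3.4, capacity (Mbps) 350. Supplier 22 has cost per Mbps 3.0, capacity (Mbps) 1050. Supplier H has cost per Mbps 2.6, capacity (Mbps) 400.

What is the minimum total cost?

Cheapest first:
Supplier H at 2.6: take all 400 Mbps → 950 still needed.
Supplier 22 (3.0): take the remaining 950 → done.
Supplier X: unused.
Cost = 400×2.6 + 950×3.0 = 3890.

3890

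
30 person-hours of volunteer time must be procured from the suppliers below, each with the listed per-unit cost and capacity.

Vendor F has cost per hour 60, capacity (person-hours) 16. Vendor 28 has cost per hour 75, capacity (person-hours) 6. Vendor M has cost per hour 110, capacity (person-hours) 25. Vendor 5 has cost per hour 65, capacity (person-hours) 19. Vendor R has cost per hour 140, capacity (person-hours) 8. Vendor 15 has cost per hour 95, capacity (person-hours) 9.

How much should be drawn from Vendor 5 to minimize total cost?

14

Cheapest first:
Vendor F at 60: take all 16 person-hours ; 14 still needed.
Take 14 from Vendor 5 at 65 to finish.
Vendor 28, Vendor 15, Vendor M, Vendor R: unused.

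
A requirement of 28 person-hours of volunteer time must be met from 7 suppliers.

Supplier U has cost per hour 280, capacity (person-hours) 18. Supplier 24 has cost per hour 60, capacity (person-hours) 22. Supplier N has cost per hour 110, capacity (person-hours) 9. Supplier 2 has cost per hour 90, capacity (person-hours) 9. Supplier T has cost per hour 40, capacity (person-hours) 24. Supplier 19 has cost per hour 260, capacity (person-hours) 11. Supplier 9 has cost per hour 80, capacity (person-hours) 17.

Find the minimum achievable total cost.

1200

Use suppliers in increasing cost order.
Supplier T at 40: take all 24 person-hours — 4 still needed.
Supplier 24 at 60: take 4 of its 22 — requirement met.
Supplier 9, Supplier 2, Supplier N, Supplier 19, Supplier U: unused.
Cost = 24×40 + 4×60 = 1200.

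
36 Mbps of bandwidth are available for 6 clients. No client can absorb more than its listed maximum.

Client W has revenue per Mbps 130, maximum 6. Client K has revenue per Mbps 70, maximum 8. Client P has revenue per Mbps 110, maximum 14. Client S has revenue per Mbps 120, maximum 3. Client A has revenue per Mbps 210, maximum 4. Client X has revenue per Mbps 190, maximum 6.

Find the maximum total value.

Order the clients by revenue per Mbps: Client A 210 > Client X 190 > Client W 130 > Client S 120 > Client P 110 > Client K 70.
Give Client A 4 to hit its cap of 4 — 32 left.
Give Client X 6 to hit its cap of 6 — 26 left.
Client W takes 6 to reach its cap of 6 — 20 left.
Client S takes 3 to reach its cap of 3 — 17 left.
Client P takes 14 to reach its cap of 14 — 3 left.
Client K has room for 8 but only 3 remain, so it gets 3.
Total = 130×6 + 70×3 + 110×14 + 120×3 + 210×4 + 190×6 = 4870.

4870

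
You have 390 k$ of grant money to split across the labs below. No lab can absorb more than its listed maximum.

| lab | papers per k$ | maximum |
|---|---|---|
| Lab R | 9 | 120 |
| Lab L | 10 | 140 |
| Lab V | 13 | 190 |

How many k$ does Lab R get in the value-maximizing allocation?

60

Highest papers per k$ first: Lab V 13 > Lab L 10 > Lab R 9.
Lab V: +190 to 190 (cap) — 200 left.
Give Lab L 140 to hit its cap of 140 — 60 left.
Lab R: +60 (room for 120) → 60. Pool exhausted.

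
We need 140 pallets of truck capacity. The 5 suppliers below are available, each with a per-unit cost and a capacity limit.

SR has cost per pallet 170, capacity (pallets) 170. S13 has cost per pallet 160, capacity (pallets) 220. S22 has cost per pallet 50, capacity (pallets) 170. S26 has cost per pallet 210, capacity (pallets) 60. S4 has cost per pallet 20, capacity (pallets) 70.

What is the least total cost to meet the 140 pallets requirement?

4900

Use suppliers in increasing cost order.
S4 at 20: take all 70 pallets — 70 still needed.
Take 70 from S22 at 50 to finish.
S13, SR, S26: unused.
Cost = 70×20 + 70×50 = 4900.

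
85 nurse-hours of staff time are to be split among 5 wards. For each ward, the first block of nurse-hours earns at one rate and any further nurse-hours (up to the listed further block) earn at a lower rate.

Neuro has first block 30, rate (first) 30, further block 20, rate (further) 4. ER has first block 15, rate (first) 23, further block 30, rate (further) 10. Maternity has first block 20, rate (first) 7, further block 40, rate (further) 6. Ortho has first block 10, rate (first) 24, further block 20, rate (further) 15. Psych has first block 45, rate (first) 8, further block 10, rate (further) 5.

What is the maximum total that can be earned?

1885

Order all 10 blocks by rate: Neuro/tier1 30 > Ortho/tier1 24 > ER/tier1 23 > Ortho/tier2 15 > ER/tier2 10 > Psych/tier1 8 > Maternity/tier1 7 > Maternity/tier2 6 > Psych/tier2 5 > Neuro/tier2 4.
Neuro/tier1 (30): +30 → 55 left.
Ortho tier1 at 24: fill all 10 → 45 left.
ER/tier1 (23): +15 → 30 left.
Ortho tier2 at 15: fill all 20 → 10 left.
ER tier2 at 10: only 10 left, fill 10.
Total = 30×30 + 24×10 + 23×15 + 15×20 + 10×10 = 1885.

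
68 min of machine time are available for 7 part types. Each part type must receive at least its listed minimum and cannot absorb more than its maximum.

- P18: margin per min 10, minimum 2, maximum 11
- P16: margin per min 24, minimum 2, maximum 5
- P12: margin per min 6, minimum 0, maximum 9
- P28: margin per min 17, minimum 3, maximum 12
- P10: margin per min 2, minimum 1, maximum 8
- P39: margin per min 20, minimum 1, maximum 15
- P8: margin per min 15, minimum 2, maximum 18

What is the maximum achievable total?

1042

Meeting every minimum uses 2+2+0+3+1+1+2 = 11 min, leaving 57.
Order the part types by margin per min: P16 24 > P39 20 > P28 17 > P8 15 > P18 10 > P12 6 > P10 2.
P16 takes 3 more to reach its cap of 5 — 54 left.
Give P39 14 more to hit its cap of 15 — 40 left.
P28: +9 to 12 (cap) — 31 left.
P8: +16 to 18 (cap) — 15 left.
Give P18 9 more to hit its cap of 11 — 6 left.
P12: +6 (room for 9) → 6. Pool exhausted.
Total = 10×11 + 24×5 + 6×6 + 17×12 + 2×1 + 20×15 + 15×18 = 1042.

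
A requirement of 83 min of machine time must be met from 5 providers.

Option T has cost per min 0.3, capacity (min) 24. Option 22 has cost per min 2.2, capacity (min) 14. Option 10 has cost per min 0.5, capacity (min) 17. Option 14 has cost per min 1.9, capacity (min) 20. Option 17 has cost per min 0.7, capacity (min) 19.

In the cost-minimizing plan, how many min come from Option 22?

3

Cheapest first:
Take 24 from Option T at 0.3 — need 59 more.
Take 17 from Option 10 at 0.5 — need 42 more.
Take 19 from Option 17 at 0.7 — need 23 more.
Option 14 at 1.9: take all 20 min — 3 still needed.
Take 3 from Option 22 at 2.2 to finish.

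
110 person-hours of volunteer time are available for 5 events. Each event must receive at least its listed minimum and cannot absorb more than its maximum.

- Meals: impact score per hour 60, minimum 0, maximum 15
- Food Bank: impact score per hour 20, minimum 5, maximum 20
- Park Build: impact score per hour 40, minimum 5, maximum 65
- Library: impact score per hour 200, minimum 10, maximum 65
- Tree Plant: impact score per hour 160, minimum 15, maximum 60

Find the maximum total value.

18900

Meeting every minimum uses 0+5+5+10+15 = 35 person-hours, leaving 75.
Rank by impact score per hour: Library 200 > Tree Plant 160 > Meals 60 > Park Build 40 > Food Bank 20.
Give Library 55 more to hit its cap of 65 ; 20 left.
Tree Plant: +20 (room for 45) → 35. Pool exhausted.
Total = 20×5 + 40×5 + 200×65 + 160×35 = 18900.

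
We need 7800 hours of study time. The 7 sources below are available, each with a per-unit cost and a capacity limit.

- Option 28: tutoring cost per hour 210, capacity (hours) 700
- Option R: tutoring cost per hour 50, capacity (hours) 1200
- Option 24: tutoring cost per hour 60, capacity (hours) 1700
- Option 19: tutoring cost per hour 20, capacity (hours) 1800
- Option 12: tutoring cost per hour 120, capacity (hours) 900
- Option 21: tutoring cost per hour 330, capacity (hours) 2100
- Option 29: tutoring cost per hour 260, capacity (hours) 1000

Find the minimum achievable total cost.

Use sources in increasing cost order.
Option 19 at 20: take all 1800 hours → 6000 still needed.
Option R at 50: take all 1200 hours → 4800 still needed.
Take 1700 from Option 24 at 60 → need 3100 more.
Option 12 at 120: take all 900 hours → 2200 still needed.
Take 700 from Option 28 at 210 → need 1500 more.
Option 29 at 260: take all 1000 hours → 500 still needed.
Option 21 at 330: take 500 of its 2100 → requirement met.
Cost = 1800×20 + 1200×50 + 1700×60 + 900×120 + 700×210 + 1000×260 + 500×330 = 878000.

878000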